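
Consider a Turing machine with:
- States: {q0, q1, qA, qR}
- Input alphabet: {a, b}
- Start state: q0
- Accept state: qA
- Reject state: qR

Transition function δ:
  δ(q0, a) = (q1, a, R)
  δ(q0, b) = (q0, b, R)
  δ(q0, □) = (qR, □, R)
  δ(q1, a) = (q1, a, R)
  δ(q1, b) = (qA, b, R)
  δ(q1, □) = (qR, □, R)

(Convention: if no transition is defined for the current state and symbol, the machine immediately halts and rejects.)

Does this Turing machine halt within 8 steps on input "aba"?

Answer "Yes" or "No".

Execution trace:
Initial: [q0]aba
Step 1: δ(q0, a) = (q1, a, R) → a[q1]ba
Step 2: δ(q1, b) = (qA, b, R) → ab[qA]a

The machine reaches the accept state qA and halts.
The machine halted after 2 steps (within the 8-step bound).

Answer: Yes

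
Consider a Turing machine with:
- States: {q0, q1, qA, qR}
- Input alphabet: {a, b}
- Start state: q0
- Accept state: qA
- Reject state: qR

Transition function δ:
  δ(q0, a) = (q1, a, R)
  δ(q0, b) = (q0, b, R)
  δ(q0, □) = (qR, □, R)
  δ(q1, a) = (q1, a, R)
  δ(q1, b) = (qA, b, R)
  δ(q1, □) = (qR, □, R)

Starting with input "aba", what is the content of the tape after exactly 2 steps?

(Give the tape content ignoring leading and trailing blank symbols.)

Execution trace:
Initial: [q0]aba
Step 1: δ(q0, a) = (q1, a, R) → a[q1]ba
Step 2: δ(q1, b) = (qA, b, R) → ab[qA]a

The machine reaches the accept state qA and halts.

After 2 steps, the tape (ignoring leading/trailing blanks) is: aba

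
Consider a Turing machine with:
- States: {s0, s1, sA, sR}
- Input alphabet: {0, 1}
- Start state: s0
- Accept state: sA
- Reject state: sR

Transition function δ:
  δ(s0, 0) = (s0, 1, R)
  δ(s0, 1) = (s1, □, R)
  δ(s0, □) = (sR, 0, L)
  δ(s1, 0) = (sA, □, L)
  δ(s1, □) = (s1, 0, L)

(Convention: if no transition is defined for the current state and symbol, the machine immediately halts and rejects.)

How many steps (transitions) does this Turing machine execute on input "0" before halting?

Execution trace:
Initial: [s0]0
Step 1: δ(s0, 0) = (s0, 1, R) → 1[s0]□
Step 2: δ(s0, □) = (sR, 0, L) → [sR]10

The machine reaches the reject state sR and halts.

The machine executed 2 steps before halting.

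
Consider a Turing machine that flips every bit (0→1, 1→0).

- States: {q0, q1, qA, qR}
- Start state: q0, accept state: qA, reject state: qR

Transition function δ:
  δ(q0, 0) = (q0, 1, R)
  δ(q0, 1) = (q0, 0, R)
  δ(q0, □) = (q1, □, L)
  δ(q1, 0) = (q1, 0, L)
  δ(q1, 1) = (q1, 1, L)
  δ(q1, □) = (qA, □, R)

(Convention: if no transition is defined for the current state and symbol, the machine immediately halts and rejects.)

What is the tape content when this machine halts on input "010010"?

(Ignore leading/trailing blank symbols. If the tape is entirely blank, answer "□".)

Execution trace:
Initial: [q0]010010
Step 1: δ(q0, 0) = (q0, 1, R) → 1[q0]10010
Step 2: δ(q0, 1) = (q0, 0, R) → 10[q0]0010
Step 3: δ(q0, 0) = (q0, 1, R) → 101[q0]010
Step 4: δ(q0, 0) = (q0, 1, R) → 1011[q0]10
Step 5: δ(q0, 1) = (q0, 0, R) → 10110[q0]0
Step 6: δ(q0, 0) = (q0, 1, R) → 101101[q0]□
Step 7: δ(q0, □) = (q1, □, L) → 10110[q1]1□
Step 8: δ(q1, 1) = (q1, 1, L) → 1011[q1]01□
Step 9: δ(q1, 0) = (q1, 0, L) → 101[q1]101□
Step 10: δ(q1, 1) = (q1, 1, L) → 10[q1]1101□
Step 11: δ(q1, 1) = (q1, 1, L) → 1[q1]01101□
Step 12: δ(q1, 0) = (q1, 0, L) → [q1]101101□
Step 13: δ(q1, 1) = (q1, 1, L) → [q1]□101101□
Step 14: δ(q1, □) = (qA, □, R) → □[qA]101101□

The machine reaches the accept state qA and halts.

Final tape (ignoring leading/trailing blanks): 101101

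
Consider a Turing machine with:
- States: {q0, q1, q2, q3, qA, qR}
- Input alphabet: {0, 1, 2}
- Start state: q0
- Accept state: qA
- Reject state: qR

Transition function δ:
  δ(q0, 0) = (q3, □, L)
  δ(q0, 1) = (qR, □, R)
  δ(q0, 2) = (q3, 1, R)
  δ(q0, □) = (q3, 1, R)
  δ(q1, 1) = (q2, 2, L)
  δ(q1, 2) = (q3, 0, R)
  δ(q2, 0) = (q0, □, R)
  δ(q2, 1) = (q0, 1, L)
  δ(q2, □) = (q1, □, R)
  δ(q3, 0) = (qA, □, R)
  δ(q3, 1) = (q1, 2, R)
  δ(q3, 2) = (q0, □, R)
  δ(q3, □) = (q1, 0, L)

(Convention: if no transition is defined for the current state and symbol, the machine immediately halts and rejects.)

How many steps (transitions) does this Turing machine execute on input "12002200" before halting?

Execution trace:
Initial: [q0]12002200
Step 1: δ(q0, 1) = (qR, □, R) → □[qR]2002200

The machine reaches the reject state qR and halts.

The machine executed 1 step before halting.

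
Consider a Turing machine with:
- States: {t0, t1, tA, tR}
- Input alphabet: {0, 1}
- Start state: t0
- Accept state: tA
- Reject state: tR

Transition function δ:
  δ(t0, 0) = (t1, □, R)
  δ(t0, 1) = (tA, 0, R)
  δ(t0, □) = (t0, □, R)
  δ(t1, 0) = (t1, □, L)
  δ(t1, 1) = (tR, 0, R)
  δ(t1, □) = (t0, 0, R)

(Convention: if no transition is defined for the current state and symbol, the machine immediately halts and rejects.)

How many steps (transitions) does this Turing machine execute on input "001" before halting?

Execution trace:
Initial: [t0]001
Step 1: δ(t0, 0) = (t1, □, R) → □[t1]01
Step 2: δ(t1, 0) = (t1, □, L) → [t1]□□1
Step 3: δ(t1, □) = (t0, 0, R) → 0[t0]□1
Step 4: δ(t0, □) = (t0, □, R) → 0□[t0]1
Step 5: δ(t0, 1) = (tA, 0, R) → 0□0[tA]□

The machine reaches the accept state tA and halts.

The machine executed 5 steps before halting.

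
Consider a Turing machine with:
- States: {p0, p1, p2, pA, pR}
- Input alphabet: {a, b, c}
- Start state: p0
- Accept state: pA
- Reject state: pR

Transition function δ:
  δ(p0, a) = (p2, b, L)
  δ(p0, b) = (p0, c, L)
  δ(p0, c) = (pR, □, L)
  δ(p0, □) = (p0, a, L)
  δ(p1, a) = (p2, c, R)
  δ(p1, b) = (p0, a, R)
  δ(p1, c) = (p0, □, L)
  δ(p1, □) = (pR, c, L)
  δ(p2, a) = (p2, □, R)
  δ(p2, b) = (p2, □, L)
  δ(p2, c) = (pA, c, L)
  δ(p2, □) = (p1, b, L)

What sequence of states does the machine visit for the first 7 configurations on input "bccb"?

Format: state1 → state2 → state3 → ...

Execution trace:
Initial: [p0]bccb
Step 1: δ(p0, b) = (p0, c, L) → [p0]□cccb
Step 2: δ(p0, □) = (p0, a, L) → [p0]□acccb
Step 3: δ(p0, □) = (p0, a, L) → [p0]□aacccb
Step 4: δ(p0, □) = (p0, a, L) → [p0]□aaacccb
Step 5: δ(p0, □) = (p0, a, L) → [p0]□aaaacccb
Step 6: δ(p0, □) = (p0, a, L) → [p0]□aaaaacccb

State sequence: p0 → p0 → p0 → p0 → p0 → p0 → p0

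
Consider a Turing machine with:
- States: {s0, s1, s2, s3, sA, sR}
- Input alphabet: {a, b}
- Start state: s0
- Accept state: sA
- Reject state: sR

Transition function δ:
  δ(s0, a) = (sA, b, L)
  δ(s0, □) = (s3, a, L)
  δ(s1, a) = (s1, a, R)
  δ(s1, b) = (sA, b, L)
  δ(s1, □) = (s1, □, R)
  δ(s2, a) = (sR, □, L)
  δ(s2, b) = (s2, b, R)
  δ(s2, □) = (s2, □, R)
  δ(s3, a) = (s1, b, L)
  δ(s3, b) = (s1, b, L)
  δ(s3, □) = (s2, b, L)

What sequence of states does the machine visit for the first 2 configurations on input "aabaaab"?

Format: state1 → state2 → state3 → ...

Execution trace:
Initial: [s0]aabaaab
Step 1: δ(s0, a) = (sA, b, L) → [sA]□babaaab

The machine reaches the accept state sA and halts.

State sequence: s0 → sA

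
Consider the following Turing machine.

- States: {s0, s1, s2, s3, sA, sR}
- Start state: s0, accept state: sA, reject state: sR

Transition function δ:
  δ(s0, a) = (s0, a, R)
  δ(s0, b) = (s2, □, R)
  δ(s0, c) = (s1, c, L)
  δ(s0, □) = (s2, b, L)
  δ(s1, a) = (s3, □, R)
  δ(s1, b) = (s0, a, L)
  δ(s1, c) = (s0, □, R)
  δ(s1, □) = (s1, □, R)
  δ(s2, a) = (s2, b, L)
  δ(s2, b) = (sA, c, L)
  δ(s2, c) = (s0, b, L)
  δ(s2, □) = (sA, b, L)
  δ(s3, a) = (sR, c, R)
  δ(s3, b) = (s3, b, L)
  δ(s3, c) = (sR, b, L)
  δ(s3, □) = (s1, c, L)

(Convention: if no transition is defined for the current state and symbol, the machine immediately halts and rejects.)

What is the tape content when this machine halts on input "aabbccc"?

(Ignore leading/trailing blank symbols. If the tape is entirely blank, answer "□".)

Execution trace:
Initial: [s0]aabbccc
Step 1: δ(s0, a) = (s0, a, R) → a[s0]abbccc
Step 2: δ(s0, a) = (s0, a, R) → aa[s0]bbccc
Step 3: δ(s0, b) = (s2, □, R) → aa□[s2]bccc
Step 4: δ(s2, b) = (sA, c, L) → aa[sA]□cccc

The machine reaches the accept state sA and halts.

Final tape (ignoring leading/trailing blanks): aa□cccc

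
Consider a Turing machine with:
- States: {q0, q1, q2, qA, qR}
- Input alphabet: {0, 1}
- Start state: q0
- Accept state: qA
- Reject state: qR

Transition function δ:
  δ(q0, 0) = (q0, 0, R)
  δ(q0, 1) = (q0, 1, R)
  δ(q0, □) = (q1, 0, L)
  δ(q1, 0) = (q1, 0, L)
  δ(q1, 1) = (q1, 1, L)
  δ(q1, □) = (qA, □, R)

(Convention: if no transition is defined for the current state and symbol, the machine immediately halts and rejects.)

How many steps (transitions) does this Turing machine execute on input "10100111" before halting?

Execution trace:
Initial: [q0]10100111
Step 1: δ(q0, 1) = (q0, 1, R) → 1[q0]0100111
Step 2: δ(q0, 0) = (q0, 0, R) → 10[q0]100111
Step 3: δ(q0, 1) = (q0, 1, R) → 101[q0]00111
Step 4: δ(q0, 0) = (q0, 0, R) → 1010[q0]0111
Step 5: δ(q0, 0) = (q0, 0, R) → 10100[q0]111
Step 6: δ(q0, 1) = (q0, 1, R) → 101001[q0]11
Step 7: δ(q0, 1) = (q0, 1, R) → 1010011[q0]1
Step 8: δ(q0, 1) = (q0, 1, R) → 10100111[q0]□
Step 9: δ(q0, □) = (q1, 0, L) → 1010011[q1]10
Step 10: δ(q1, 1) = (q1, 1, L) → 101001[q1]110
Step 11: δ(q1, 1) = (q1, 1, L) → 10100[q1]1110
Step 12: δ(q1, 1) = (q1, 1, L) → 1010[q1]01110
Step 13: δ(q1, 0) = (q1, 0, L) → 101[q1]001110
Step 14: δ(q1, 0) = (q1, 0, L) → 10[q1]1001110
Step 15: δ(q1, 1) = (q1, 1, L) → 1[q1]01001110
Step 16: δ(q1, 0) = (q1, 0, L) → [q1]101001110
Step 17: δ(q1, 1) = (q1, 1, L) → [q1]□101001110
Step 18: δ(q1, □) = (qA, □, R) → □[qA]101001110

The machine reaches the accept state qA and halts.

The machine executed 18 steps before halting.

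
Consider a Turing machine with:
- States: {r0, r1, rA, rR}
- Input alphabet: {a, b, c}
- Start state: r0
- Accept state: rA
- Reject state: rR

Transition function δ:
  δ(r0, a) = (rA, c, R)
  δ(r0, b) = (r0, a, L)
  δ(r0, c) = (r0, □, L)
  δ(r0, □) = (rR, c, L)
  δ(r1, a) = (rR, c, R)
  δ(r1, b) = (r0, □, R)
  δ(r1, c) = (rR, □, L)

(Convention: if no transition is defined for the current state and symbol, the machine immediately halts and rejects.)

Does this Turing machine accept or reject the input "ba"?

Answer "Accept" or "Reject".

Execution trace:
Initial: [r0]ba
Step 1: δ(r0, b) = (r0, a, L) → [r0]□aa
Step 2: δ(r0, □) = (rR, c, L) → [rR]□caa

The machine reaches the reject state rR and halts.

Answer: Reject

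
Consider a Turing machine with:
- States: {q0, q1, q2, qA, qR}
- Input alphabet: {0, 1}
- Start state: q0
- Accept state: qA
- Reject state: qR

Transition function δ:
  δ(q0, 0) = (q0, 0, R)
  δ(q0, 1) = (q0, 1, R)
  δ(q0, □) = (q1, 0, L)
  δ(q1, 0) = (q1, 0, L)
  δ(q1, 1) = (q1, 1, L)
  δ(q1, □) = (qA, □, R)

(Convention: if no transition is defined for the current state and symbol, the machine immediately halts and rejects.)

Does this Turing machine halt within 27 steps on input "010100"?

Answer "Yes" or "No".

Execution trace:
Initial: [q0]010100
Step 1: δ(q0, 0) = (q0, 0, R) → 0[q0]10100
Step 2: δ(q0, 1) = (q0, 1, R) → 01[q0]0100
Step 3: δ(q0, 0) = (q0, 0, R) → 010[q0]100
Step 4: δ(q0, 1) = (q0, 1, R) → 0101[q0]00
Step 5: δ(q0, 0) = (q0, 0, R) → 01010[q0]0
Step 6: δ(q0, 0) = (q0, 0, R) → 010100[q0]□
Step 7: δ(q0, □) = (q1, 0, L) → 01010[q1]00
Step 8: δ(q1, 0) = (q1, 0, L) → 0101[q1]000
Step 9: δ(q1, 0) = (q1, 0, L) → 010[q1]1000
Step 10: δ(q1, 1) = (q1, 1, L) → 01[q1]01000
Step 11: δ(q1, 0) = (q1, 0, L) → 0[q1]101000
Step 12: δ(q1, 1) = (q1, 1, L) → [q1]0101000
Step 13: δ(q1, 0) = (q1, 0, L) → [q1]□0101000
Step 14: δ(q1, □) = (qA, □, R) → □[qA]0101000

The machine reaches the accept state qA and halts.
The machine halted after 14 steps (within the 27-step bound).

Answer: Yes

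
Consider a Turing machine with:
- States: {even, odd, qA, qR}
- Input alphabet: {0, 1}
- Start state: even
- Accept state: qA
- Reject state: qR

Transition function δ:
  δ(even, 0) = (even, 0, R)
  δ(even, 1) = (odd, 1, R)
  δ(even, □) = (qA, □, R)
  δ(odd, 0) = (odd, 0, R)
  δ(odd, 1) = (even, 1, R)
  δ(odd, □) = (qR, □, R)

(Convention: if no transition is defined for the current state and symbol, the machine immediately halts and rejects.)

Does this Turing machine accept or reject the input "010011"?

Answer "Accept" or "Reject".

Execution trace:
Initial: [even]010011
Step 1: δ(even, 0) = (even, 0, R) → 0[even]10011
Step 2: δ(even, 1) = (odd, 1, R) → 01[odd]0011
Step 3: δ(odd, 0) = (odd, 0, R) → 010[odd]011
Step 4: δ(odd, 0) = (odd, 0, R) → 0100[odd]11
Step 5: δ(odd, 1) = (even, 1, R) → 01001[even]1
Step 6: δ(even, 1) = (odd, 1, R) → 010011[odd]□
Step 7: δ(odd, □) = (qR, □, R) → 010011□[qR]□

The machine reaches the reject state qR and halts.

Answer: Reject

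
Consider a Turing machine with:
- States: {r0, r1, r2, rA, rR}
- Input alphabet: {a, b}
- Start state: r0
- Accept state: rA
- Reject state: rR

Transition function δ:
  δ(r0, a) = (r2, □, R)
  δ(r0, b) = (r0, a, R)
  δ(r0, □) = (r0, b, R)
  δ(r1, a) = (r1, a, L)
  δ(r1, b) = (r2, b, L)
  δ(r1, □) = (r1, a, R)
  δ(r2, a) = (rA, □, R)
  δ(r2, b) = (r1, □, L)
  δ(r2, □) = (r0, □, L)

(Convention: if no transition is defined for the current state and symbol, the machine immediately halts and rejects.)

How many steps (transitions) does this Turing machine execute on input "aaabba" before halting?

Execution trace:
Initial: [r0]aaabba
Step 1: δ(r0, a) = (r2, □, R) → □[r2]aabba
Step 2: δ(r2, a) = (rA, □, R) → □□[rA]abba

The machine reaches the accept state rA and halts.

The machine executed 2 steps before halting.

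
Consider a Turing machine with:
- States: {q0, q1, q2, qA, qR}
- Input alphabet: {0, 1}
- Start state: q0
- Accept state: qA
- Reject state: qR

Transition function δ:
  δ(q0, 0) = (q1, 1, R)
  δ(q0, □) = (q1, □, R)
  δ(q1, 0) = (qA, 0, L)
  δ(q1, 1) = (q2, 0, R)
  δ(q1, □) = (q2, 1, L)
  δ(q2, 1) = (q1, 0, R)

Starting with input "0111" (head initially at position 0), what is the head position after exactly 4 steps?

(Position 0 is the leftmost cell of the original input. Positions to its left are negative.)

Execution trace (head position shown):
Step 0: [q0]0111  (head at position 0)
Step 1: move right → 1[q1]111  (head at position 1)
Step 2: move right → 10[q2]11  (head at position 2)
Step 3: move right → 100[q1]1  (head at position 3)
Step 4: move right → 1000[q2]□  (head at position 4)

After 4 steps, the head is at position 4.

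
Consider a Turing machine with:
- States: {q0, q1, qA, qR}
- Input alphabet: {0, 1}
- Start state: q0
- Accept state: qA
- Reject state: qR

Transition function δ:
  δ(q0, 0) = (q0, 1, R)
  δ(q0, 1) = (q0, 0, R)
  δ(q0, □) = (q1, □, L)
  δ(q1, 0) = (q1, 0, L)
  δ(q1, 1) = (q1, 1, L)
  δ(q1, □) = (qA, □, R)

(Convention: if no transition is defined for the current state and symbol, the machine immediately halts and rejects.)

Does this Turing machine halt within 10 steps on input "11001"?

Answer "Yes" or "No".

Execution trace:
Initial: [q0]11001
Step 1: δ(q0, 1) = (q0, 0, R) → 0[q0]1001
Step 2: δ(q0, 1) = (q0, 0, R) → 00[q0]001
Step 3: δ(q0, 0) = (q0, 1, R) → 001[q0]01
Step 4: δ(q0, 0) = (q0, 1, R) → 0011[q0]1
Step 5: δ(q0, 1) = (q0, 0, R) → 00110[q0]□
Step 6: δ(q0, □) = (q1, □, L) → 0011[q1]0□
Step 7: δ(q1, 0) = (q1, 0, L) → 001[q1]10□
Step 8: δ(q1, 1) = (q1, 1, L) → 00[q1]110□
Step 9: δ(q1, 1) = (q1, 1, L) → 0[q1]0110□
Step 10: δ(q1, 0) = (q1, 0, L) → [q1]00110□

The machine has not reached a halting state after 10 steps.
The machine did not halt within the 10-step bound.

Answer: No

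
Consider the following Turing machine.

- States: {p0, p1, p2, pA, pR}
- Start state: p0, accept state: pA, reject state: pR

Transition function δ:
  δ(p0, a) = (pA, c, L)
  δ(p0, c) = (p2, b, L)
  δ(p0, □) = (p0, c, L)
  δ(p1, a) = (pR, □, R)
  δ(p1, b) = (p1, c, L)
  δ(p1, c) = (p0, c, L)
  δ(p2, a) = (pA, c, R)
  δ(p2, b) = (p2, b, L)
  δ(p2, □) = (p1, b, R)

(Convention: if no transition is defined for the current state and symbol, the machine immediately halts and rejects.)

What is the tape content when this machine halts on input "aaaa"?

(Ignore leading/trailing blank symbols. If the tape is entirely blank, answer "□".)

Execution trace:
Initial: [p0]aaaa
Step 1: δ(p0, a) = (pA, c, L) → [pA]□caaa

The machine reaches the accept state pA and halts.

Final tape (ignoring leading/trailing blanks): caaa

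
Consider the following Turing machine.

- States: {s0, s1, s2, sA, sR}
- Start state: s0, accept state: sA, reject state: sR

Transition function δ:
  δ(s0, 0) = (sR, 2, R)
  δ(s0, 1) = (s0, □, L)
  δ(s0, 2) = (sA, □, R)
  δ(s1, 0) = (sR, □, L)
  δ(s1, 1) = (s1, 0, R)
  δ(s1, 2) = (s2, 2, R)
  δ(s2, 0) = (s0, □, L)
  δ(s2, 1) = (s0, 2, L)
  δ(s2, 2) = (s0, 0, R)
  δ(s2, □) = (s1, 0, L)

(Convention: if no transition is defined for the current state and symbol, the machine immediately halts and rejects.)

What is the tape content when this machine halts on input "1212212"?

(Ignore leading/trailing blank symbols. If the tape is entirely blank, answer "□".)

Execution trace:
Initial: [s0]1212212
Step 1: δ(s0, 1) = (s0, □, L) → [s0]□□212212

No transition is defined for δ(s0, □). By convention the machine halts and rejects.

Final tape (ignoring leading/trailing blanks): 212212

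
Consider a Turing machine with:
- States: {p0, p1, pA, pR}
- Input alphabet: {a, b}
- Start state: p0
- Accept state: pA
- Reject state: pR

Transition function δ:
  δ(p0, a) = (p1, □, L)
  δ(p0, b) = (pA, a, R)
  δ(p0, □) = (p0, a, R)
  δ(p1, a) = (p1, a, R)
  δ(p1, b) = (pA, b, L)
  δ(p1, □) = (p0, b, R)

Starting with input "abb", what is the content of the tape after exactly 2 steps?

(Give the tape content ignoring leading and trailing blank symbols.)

Execution trace:
Initial: [p0]abb
Step 1: δ(p0, a) = (p1, □, L) → [p1]□□bb
Step 2: δ(p1, □) = (p0, b, R) → b[p0]□bb

After 2 steps, the tape (ignoring leading/trailing blanks) is: b□bb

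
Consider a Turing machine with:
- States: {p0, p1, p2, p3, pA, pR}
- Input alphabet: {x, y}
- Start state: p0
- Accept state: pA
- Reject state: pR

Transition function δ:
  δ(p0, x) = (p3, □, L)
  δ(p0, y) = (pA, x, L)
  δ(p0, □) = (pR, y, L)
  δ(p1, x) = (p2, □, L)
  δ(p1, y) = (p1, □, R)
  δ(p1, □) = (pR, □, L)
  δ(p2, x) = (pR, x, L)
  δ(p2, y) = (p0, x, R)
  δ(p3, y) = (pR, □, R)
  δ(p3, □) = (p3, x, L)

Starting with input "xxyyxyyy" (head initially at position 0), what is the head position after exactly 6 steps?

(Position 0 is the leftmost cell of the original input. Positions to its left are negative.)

Execution trace (head position shown):
Step 0: [p0]xxyyxyyy  (head at position 0)
Step 1: move left → [p3]□□xyyxyyy  (head at position -1)
Step 2: move left → [p3]□x□xyyxyyy  (head at position -2)
Step 3: move left → [p3]□xx□xyyxyyy  (head at position -3)
Step 4: move left → [p3]□xxx□xyyxyyy  (head at position -4)
Step 5: move left → [p3]□xxxx□xyyxyyy  (head at position -5)
Step 6: move left → [p3]□xxxxx□xyyxyyy  (head at position -6)

After 6 steps, the head is at position -6.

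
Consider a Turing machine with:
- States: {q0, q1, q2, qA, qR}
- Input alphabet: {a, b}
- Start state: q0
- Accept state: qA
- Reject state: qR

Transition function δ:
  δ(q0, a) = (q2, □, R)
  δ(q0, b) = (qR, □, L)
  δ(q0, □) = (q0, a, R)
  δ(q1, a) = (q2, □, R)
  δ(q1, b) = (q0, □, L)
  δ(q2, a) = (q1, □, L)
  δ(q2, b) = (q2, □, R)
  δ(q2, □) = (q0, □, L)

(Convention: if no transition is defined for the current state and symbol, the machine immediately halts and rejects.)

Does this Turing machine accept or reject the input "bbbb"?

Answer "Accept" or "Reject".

Execution trace:
Initial: [q0]bbbb
Step 1: δ(q0, b) = (qR, □, L) → [qR]□□bbb

The machine reaches the reject state qR and halts.

Answer: Reject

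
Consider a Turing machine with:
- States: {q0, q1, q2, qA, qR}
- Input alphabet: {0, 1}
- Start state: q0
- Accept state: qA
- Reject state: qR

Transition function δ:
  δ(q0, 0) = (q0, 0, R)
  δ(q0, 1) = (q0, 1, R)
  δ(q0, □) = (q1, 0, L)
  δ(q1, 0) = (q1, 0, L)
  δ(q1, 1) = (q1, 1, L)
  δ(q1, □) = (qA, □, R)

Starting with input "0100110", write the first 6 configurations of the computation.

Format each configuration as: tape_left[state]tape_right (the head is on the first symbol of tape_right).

Transitions applied:
Step 1: δ(q0, 0) = (q0, 0, R)
Step 2: δ(q0, 1) = (q0, 1, R)
Step 3: δ(q0, 0) = (q0, 0, R)
Step 4: δ(q0, 0) = (q0, 0, R)
Step 5: δ(q0, 1) = (q0, 1, R)

The first 6 configurations are:
[q0]0100110 ⊢ 0[q0]100110 ⊢ 01[q0]00110 ⊢ 010[q0]0110 ⊢ 0100[q0]110 ⊢ 01001[q0]10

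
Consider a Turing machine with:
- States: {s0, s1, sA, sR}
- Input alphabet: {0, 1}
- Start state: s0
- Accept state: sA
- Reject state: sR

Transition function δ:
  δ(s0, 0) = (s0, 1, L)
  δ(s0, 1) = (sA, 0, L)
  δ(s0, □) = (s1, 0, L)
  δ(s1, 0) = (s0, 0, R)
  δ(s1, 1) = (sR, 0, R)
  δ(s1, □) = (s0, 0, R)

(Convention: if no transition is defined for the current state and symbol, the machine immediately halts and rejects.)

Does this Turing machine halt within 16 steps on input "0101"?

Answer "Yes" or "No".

Execution trace:
Initial: [s0]0101
Step 1: δ(s0, 0) = (s0, 1, L) → [s0]□1101
Step 2: δ(s0, □) = (s1, 0, L) → [s1]□01101
Step 3: δ(s1, □) = (s0, 0, R) → 0[s0]01101
Step 4: δ(s0, 0) = (s0, 1, L) → [s0]011101
Step 5: δ(s0, 0) = (s0, 1, L) → [s0]□111101
Step 6: δ(s0, □) = (s1, 0, L) → [s1]□0111101
Step 7: δ(s1, □) = (s0, 0, R) → 0[s0]0111101
Step 8: δ(s0, 0) = (s0, 1, L) → [s0]01111101
Step 9: δ(s0, 0) = (s0, 1, L) → [s0]□11111101
Step 10: δ(s0, □) = (s1, 0, L) → [s1]□011111101
Step 11: δ(s1, □) = (s0, 0, R) → 0[s0]011111101
Step 12: δ(s0, 0) = (s0, 1, L) → [s0]0111111101
Step 13: δ(s0, 0) = (s0, 1, L) → [s0]□1111111101
Step 14: δ(s0, □) = (s1, 0, L) → [s1]□01111111101
Step 15: δ(s1, □) = (s0, 0, R) → 0[s0]01111111101
Step 16: δ(s0, 0) = (s0, 1, L) → [s0]011111111101

The machine has not reached a halting state after 16 steps.
The machine did not halt within the 16-step bound.

Answer: No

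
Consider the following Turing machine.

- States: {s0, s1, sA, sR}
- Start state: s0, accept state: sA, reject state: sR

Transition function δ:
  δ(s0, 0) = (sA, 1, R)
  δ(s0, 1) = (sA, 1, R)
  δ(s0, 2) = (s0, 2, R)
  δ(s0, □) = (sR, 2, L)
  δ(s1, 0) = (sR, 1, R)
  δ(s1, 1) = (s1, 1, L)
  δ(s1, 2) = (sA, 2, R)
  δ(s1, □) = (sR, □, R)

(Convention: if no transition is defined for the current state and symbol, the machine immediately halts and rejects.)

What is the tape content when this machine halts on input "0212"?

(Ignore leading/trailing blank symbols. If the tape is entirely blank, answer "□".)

Execution trace:
Initial: [s0]0212
Step 1: δ(s0, 0) = (sA, 1, R) → 1[sA]212

The machine reaches the accept state sA and halts.

Final tape (ignoring leading/trailing blanks): 1212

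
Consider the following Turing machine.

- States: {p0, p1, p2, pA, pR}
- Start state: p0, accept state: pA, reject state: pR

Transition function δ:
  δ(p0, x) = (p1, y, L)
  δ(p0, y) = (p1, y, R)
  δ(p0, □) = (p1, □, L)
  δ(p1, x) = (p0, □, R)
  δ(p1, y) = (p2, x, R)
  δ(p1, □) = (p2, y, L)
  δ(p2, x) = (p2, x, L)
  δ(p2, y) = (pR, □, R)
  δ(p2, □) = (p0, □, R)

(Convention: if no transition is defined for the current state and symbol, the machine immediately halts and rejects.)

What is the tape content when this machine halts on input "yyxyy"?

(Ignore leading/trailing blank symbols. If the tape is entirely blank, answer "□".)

Execution trace:
Initial: [p0]yyxyy
Step 1: δ(p0, y) = (p1, y, R) → y[p1]yxyy
Step 2: δ(p1, y) = (p2, x, R) → yx[p2]xyy
Step 3: δ(p2, x) = (p2, x, L) → y[p2]xxyy
Step 4: δ(p2, x) = (p2, x, L) → [p2]yxxyy
Step 5: δ(p2, y) = (pR, □, R) → □[pR]xxyy

The machine reaches the reject state pR and halts.

Final tape (ignoring leading/trailing blanks): xxyy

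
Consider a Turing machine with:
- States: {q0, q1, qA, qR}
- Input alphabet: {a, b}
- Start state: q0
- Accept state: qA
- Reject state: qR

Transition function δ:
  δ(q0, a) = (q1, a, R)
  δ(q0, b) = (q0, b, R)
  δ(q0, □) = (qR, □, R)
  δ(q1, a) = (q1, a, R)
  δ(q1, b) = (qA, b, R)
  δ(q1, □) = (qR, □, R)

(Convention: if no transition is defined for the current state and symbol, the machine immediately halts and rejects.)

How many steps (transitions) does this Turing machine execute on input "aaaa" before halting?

Execution trace:
Initial: [q0]aaaa
Step 1: δ(q0, a) = (q1, a, R) → a[q1]aaa
Step 2: δ(q1, a) = (q1, a, R) → aa[q1]aa
Step 3: δ(q1, a) = (q1, a, R) → aaa[q1]a
Step 4: δ(q1, a) = (q1, a, R) → aaaa[q1]□
Step 5: δ(q1, □) = (qR, □, R) → aaaa□[qR]□

The machine reaches the reject state qR and halts.

The machine executed 5 steps before halting.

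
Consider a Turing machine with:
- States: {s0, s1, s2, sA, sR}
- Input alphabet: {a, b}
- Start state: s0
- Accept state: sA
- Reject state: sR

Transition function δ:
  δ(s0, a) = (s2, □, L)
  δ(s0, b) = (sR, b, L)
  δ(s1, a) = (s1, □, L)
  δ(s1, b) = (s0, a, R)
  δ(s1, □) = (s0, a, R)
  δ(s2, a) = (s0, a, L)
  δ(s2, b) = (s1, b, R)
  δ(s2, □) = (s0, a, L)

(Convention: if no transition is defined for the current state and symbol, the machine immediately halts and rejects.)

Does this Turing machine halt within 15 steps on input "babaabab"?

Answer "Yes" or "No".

Execution trace:
Initial: [s0]babaabab
Step 1: δ(s0, b) = (sR, b, L) → [sR]□babaabab

The machine reaches the reject state sR and halts.
The machine halted after 1 step (within the 15-step bound).

Answer: Yes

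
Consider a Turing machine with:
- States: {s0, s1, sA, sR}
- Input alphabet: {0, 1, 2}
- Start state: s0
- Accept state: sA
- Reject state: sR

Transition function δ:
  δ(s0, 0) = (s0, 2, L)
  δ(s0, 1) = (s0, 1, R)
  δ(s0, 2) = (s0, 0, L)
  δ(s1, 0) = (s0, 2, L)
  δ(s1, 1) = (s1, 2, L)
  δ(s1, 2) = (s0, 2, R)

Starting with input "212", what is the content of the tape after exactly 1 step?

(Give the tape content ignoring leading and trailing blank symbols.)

Execution trace:
Initial: [s0]212
Step 1: δ(s0, 2) = (s0, 0, L) → [s0]□012

No transition is defined for δ(s0, □). By convention the machine halts and rejects.

After 1 step, the tape (ignoring leading/trailing blanks) is: 012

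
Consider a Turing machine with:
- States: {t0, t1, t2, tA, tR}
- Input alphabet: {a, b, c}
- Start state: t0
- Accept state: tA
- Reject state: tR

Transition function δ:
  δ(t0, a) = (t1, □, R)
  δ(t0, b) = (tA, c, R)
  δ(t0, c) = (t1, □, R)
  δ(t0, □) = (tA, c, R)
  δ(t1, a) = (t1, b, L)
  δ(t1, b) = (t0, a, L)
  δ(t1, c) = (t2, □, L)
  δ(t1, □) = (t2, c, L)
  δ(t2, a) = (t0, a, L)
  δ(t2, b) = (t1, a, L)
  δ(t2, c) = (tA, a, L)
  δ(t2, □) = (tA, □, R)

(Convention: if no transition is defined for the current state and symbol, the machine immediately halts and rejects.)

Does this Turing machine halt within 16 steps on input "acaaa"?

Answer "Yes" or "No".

Execution trace:
Initial: [t0]acaaa
Step 1: δ(t0, a) = (t1, □, R) → □[t1]caaa
Step 2: δ(t1, c) = (t2, □, L) → [t2]□□aaa
Step 3: δ(t2, □) = (tA, □, R) → □[tA]□aaa

The machine reaches the accept state tA and halts.
The machine halted after 3 steps (within the 16-step bound).

Answer: Yes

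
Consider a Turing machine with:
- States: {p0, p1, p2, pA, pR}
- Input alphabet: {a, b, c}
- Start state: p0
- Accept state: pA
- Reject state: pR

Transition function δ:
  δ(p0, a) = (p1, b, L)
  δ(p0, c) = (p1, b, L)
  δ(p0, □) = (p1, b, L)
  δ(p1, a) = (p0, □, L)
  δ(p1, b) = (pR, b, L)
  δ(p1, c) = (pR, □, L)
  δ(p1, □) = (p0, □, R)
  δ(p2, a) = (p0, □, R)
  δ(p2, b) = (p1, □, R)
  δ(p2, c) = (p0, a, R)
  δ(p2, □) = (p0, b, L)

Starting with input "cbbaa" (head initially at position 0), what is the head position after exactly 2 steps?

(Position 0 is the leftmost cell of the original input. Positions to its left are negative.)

Execution trace (head position shown):
Step 0: [p0]cbbaa  (head at position 0)
Step 1: move left → [p1]□bbbaa  (head at position -1)
Step 2: move right → □[p0]bbbaa  (head at position 0)

After 2 steps, the head is at position 0.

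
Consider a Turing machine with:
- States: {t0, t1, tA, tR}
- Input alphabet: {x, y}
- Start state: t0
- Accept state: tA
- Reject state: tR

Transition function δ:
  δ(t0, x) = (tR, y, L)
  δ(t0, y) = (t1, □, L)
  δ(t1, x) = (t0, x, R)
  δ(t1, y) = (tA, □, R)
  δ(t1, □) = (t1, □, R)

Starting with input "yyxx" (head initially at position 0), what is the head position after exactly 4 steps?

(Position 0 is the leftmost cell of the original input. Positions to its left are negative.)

Execution trace (head position shown):
Step 0: [t0]yyxx  (head at position 0)
Step 1: move left → [t1]□□yxx  (head at position -1)
Step 2: move right → □[t1]□yxx  (head at position 0)
Step 3: move right → □□[t1]yxx  (head at position 1)
Step 4: move right → □□□[tA]xx  (head at position 2)

After 4 steps, the head is at position 2.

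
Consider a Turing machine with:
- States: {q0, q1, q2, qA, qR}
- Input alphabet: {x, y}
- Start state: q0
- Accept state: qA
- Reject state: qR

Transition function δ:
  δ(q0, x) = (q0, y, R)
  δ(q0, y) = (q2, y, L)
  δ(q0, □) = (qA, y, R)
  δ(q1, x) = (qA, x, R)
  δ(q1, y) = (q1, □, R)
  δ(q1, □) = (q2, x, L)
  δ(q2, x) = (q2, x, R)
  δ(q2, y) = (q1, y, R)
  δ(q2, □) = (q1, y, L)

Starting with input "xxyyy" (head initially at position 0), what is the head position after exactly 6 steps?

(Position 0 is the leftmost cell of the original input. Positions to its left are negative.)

Execution trace (head position shown):
Step 0: [q0]xxyyy  (head at position 0)
Step 1: move right → y[q0]xyyy  (head at position 1)
Step 2: move right → yy[q0]yyy  (head at position 2)
Step 3: move left → y[q2]yyyy  (head at position 1)
Step 4: move right → yy[q1]yyy  (head at position 2)
Step 5: move right → yy□[q1]yy  (head at position 3)
Step 6: move right → yy□□[q1]y  (head at position 4)

After 6 steps, the head is at position 4.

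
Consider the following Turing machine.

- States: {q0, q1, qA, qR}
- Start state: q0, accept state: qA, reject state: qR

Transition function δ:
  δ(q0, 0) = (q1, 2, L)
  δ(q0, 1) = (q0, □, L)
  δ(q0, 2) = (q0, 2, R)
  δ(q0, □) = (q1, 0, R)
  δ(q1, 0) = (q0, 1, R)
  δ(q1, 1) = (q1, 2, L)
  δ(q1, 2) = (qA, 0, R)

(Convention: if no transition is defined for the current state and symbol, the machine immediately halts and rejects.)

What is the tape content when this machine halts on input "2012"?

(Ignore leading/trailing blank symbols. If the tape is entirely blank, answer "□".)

Execution trace:
Initial: [q0]2012
Step 1: δ(q0, 2) = (q0, 2, R) → 2[q0]012
Step 2: δ(q0, 0) = (q1, 2, L) → [q1]2212
Step 3: δ(q1, 2) = (qA, 0, R) → 0[qA]212

The machine reaches the accept state qA and halts.

Final tape (ignoring leading/trailing blanks): 0212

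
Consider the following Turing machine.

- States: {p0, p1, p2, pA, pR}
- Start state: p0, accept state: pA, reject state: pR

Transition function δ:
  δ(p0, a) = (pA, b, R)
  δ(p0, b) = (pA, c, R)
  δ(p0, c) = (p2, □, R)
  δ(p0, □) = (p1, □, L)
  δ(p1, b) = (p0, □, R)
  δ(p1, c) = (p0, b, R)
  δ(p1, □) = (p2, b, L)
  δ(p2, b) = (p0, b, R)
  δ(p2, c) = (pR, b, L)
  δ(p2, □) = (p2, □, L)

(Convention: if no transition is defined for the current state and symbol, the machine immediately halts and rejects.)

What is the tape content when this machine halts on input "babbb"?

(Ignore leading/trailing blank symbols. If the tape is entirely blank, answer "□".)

Execution trace:
Initial: [p0]babbb
Step 1: δ(p0, b) = (pA, c, R) → c[pA]abbb

The machine reaches the accept state pA and halts.

Final tape (ignoring leading/trailing blanks): cabbb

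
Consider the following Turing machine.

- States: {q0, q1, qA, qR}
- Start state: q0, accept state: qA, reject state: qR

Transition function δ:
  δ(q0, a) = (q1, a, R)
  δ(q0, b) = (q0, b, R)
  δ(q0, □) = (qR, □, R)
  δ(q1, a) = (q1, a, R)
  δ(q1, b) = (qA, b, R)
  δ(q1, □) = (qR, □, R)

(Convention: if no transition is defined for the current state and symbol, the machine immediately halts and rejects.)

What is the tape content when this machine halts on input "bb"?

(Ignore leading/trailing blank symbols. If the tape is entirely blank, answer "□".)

Execution trace:
Initial: [q0]bb
Step 1: δ(q0, b) = (q0, b, R) → b[q0]b
Step 2: δ(q0, b) = (q0, b, R) → bb[q0]□
Step 3: δ(q0, □) = (qR, □, R) → bb□[qR]□

The machine reaches the reject state qR and halts.

Final tape (ignoring leading/trailing blanks): bb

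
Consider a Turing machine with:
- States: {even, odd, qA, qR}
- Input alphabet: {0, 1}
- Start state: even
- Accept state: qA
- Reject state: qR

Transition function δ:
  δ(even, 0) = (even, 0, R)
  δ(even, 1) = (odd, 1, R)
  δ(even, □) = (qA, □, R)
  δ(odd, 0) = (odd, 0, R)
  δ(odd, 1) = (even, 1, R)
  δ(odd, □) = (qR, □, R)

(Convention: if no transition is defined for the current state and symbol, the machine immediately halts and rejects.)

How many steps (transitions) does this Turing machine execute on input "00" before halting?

Execution trace:
Initial: [even]00
Step 1: δ(even, 0) = (even, 0, R) → 0[even]0
Step 2: δ(even, 0) = (even, 0, R) → 00[even]□
Step 3: δ(even, □) = (qA, □, R) → 00□[qA]□

The machine reaches the accept state qA and halts.

The machine executed 3 steps before halting.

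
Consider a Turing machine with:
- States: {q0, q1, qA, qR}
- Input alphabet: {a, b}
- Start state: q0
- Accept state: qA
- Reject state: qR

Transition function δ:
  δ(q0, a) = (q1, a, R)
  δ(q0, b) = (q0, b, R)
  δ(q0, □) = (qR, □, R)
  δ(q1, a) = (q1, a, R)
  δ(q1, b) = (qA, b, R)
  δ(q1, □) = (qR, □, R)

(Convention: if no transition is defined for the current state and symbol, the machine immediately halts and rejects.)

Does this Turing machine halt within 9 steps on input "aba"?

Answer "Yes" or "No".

Execution trace:
Initial: [q0]aba
Step 1: δ(q0, a) = (q1, a, R) → a[q1]ba
Step 2: δ(q1, b) = (qA, b, R) → ab[qA]a

The machine reaches the accept state qA and halts.
The machine halted after 2 steps (within the 9-step bound).

Answer: Yes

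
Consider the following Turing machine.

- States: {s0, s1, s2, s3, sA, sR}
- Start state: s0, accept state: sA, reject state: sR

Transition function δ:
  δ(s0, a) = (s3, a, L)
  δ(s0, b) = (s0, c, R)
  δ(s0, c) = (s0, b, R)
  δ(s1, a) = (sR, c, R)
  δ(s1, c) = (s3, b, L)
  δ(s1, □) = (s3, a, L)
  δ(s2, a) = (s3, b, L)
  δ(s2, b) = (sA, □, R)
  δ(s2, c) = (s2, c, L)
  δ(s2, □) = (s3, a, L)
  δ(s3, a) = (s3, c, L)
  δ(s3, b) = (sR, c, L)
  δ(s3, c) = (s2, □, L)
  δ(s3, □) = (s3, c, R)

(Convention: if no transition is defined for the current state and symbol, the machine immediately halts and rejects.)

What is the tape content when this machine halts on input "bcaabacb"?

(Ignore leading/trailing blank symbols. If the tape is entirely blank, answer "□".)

Execution trace:
Initial: [s0]bcaabacb
Step 1: δ(s0, b) = (s0, c, R) → c[s0]caabacb
Step 2: δ(s0, c) = (s0, b, R) → cb[s0]aabacb
Step 3: δ(s0, a) = (s3, a, L) → c[s3]baabacb
Step 4: δ(s3, b) = (sR, c, L) → [sR]ccaabacb

The machine reaches the reject state sR and halts.

Final tape (ignoring leading/trailing blanks): ccaabacb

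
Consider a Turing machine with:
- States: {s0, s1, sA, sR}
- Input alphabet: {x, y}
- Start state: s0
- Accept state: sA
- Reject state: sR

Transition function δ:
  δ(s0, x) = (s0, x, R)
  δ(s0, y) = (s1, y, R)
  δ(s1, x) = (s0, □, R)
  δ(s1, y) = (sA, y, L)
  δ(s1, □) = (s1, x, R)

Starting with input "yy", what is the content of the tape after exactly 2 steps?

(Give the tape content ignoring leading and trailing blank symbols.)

Execution trace:
Initial: [s0]yy
Step 1: δ(s0, y) = (s1, y, R) → y[s1]y
Step 2: δ(s1, y) = (sA, y, L) → [sA]yy

The machine reaches the accept state sA and halts.

After 2 steps, the tape (ignoring leading/trailing blanks) is: yy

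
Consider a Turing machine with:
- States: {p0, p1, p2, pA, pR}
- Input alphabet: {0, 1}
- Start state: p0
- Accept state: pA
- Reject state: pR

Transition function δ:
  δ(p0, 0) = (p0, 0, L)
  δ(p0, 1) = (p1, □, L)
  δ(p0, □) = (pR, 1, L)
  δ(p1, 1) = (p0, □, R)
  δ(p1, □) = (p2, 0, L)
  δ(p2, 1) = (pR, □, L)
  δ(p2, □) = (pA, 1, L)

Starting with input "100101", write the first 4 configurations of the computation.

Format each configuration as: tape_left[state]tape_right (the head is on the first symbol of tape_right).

Transitions applied:
Step 1: δ(p0, 1) = (p1, □, L)
Step 2: δ(p1, □) = (p2, 0, L)
Step 3: δ(p2, □) = (pA, 1, L)

The first 4 configurations are:
[p0]100101 ⊢ [p1]□□00101 ⊢ [p2]□0□00101 ⊢ [pA]□10□00101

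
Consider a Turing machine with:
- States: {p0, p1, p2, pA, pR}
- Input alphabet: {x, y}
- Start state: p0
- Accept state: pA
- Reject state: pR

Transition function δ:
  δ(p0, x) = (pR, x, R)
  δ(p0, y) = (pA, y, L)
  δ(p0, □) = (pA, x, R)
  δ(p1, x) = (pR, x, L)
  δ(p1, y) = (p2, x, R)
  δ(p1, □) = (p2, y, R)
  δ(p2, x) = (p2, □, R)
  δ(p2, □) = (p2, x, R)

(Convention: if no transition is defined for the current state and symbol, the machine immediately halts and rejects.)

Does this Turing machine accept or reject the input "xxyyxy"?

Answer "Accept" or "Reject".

Execution trace:
Initial: [p0]xxyyxy
Step 1: δ(p0, x) = (pR, x, R) → x[pR]xyyxy

The machine reaches the reject state pR and halts.

Answer: Reject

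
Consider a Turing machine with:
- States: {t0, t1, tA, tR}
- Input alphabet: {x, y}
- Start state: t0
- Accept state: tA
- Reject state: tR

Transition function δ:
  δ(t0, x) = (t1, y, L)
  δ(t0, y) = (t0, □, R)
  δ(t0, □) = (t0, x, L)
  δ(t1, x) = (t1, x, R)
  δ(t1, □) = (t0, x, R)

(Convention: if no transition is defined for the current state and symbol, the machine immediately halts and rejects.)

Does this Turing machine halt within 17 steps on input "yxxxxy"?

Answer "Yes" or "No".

Execution trace:
Initial: [t0]yxxxxy
Step 1: δ(t0, y) = (t0, □, R) → □[t0]xxxxy
Step 2: δ(t0, x) = (t1, y, L) → [t1]□yxxxy
Step 3: δ(t1, □) = (t0, x, R) → x[t0]yxxxy
Step 4: δ(t0, y) = (t0, □, R) → x□[t0]xxxy
Step 5: δ(t0, x) = (t1, y, L) → x[t1]□yxxy
Step 6: δ(t1, □) = (t0, x, R) → xx[t0]yxxy
Step 7: δ(t0, y) = (t0, □, R) → xx□[t0]xxy
Step 8: δ(t0, x) = (t1, y, L) → xx[t1]□yxy
Step 9: δ(t1, □) = (t0, x, R) → xxx[t0]yxy
Step 10: δ(t0, y) = (t0, □, R) → xxx□[t0]xy
Step 11: δ(t0, x) = (t1, y, L) → xxx[t1]□yy
Step 12: δ(t1, □) = (t0, x, R) → xxxx[t0]yy
Step 13: δ(t0, y) = (t0, □, R) → xxxx□[t0]y
Step 14: δ(t0, y) = (t0, □, R) → xxxx□□[t0]□
Step 15: δ(t0, □) = (t0, x, L) → xxxx□[t0]□x
Step 16: δ(t0, □) = (t0, x, L) → xxxx[t0]□xx
Step 17: δ(t0, □) = (t0, x, L) → xxx[t0]xxxx

The machine has not reached a halting state after 17 steps.
The machine did not halt within the 17-step bound.

Answer: No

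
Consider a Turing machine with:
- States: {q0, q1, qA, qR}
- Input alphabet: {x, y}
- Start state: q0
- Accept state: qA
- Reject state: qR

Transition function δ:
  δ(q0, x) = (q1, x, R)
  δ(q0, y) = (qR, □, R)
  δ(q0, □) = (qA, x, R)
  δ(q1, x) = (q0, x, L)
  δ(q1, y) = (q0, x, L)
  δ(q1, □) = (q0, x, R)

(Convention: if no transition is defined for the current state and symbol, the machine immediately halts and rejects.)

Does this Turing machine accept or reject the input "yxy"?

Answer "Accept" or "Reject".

Execution trace:
Initial: [q0]yxy
Step 1: δ(q0, y) = (qR, □, R) → □[qR]xy

The machine reaches the reject state qR and halts.

Answer: Reject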